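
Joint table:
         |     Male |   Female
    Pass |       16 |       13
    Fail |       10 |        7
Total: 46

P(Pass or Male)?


P(Pass∨Male) = P(Pass) + P(Male) - P(Pass∧Male)
= (29 + 26 - 16)/46 = 39/46

P = 39/46 ≈ 84.78%


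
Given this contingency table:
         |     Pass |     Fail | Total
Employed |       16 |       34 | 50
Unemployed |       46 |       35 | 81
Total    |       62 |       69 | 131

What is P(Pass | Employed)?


P(Pass | Employed) = 16/(16+34) = 16/50 = 8/25

P(Pass|Employed) = 8/25 ≈ 32.00%


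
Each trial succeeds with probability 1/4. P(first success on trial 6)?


Geometric: P(X=6) = (1-p)^(k-1)×p = (3/4)^5×1/4 = 243/4096

P(X=6) = 243/4096 ≈ 5.93%


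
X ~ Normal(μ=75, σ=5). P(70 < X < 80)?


z₁=(70-75)/5=-1.0, z₂=(80-75)/5=1.0
P = Φ(1.0) - Φ(-1.0) = 0.841345 - 0.158655 = 0.682690 ≈ 0.6827

P(70 < X < 80) ≈ 0.6827


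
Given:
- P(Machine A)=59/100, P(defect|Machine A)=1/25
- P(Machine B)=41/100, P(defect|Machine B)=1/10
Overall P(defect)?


P(B) = Σ P(B|Aᵢ)×P(Aᵢ)
  1/25×59/100 = 59/2500
  1/10×41/100 = 41/1000
Sum = 323/5000

P(defect) = 323/5000 ≈ 6.46%


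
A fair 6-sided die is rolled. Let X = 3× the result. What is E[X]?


E[die] = (1+6)/2 = 7/2
E[X] = 3 × 7/2 = 21/2

E[X] = 21/2


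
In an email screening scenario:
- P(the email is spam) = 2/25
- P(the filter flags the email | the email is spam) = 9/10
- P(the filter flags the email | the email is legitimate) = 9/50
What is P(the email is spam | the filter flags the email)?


Using Bayes' theorem:
P(A|B) = P(B|A)·P(A) / P(B)

P(the filter flags the email) = 9/10 × 2/25 + 9/50 × 23/25
= 9/125 + 207/1250 = 297/1250

P(the email is spam|the filter flags the email) = (9/125) / (297/1250) = 10/33

P(the email is spam|the filter flags the email) = 10/33 ≈ 30.30%


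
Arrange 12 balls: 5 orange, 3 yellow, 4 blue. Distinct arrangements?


12!/(5!×3!×4!) = 27720

27720


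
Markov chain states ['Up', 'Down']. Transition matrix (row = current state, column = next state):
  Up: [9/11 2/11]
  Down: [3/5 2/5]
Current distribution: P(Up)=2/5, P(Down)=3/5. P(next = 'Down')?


P(next=Down) = Σᵢ P(now=i)×P(i→Down)
= 2/5×2/11 + 3/5×2/5
= 4/55 + 6/25 = 86/275

P = 86/275 ≈ 0.3127


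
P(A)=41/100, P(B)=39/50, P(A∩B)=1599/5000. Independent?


P(A)×P(B) = 1599/5000
P(A∩B) = 1599/5000
Equal ✓ → Independent

Yes, independent


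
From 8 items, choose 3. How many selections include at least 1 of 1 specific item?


Complement: C(8,3) - C(7,3) = 56 - 35 = 21

21


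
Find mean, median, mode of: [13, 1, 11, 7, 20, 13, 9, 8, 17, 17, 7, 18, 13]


Sorted: [1, 7, 7, 8, 9, 11, 13, 13, 13, 17, 17, 18, 20]
Mean = 154/13
Median = 13
Freq: {13: 3, 1: 1, 11: 1, 7: 2, 20: 1, 9: 1, 8: 1, 17: 2, 18: 1}
Mode: [13]

Mean=154/13, Median=13, Mode=13


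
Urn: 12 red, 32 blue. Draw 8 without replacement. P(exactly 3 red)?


Hypergeometric: C(12,3)×C(32,5)/C(44,8)
= 220×201376/177232627 = 4027520/16112057

P(X=3) = 4027520/16112057 ≈ 25.00%


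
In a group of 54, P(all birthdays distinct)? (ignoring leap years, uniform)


P(all different) = Π(365-i)/365 for i=0..53
= (365/365)×(364/365)×...×(312/365)
= 0.016123

P ≈ 0.0161 ≈ 1.61%


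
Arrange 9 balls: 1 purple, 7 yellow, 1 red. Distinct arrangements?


9!/(1!×7!×1!) = 72

72


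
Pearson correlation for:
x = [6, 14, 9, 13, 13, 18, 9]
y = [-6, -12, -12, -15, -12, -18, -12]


n=7, Σx=82, Σy=-87, Σxy=-1095, Σx²=1056, Σy²=1161
r = (7×(-1095) - 82×(-87))/√((7×1056 - 82²)(7×1161 - (-87)²))
= -531/√(668×558) = -531/√372744 ≈ -531/610.5276 ≈ -0.8697

r ≈ -0.8697


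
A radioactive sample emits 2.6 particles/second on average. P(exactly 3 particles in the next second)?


Poisson(λ=2.6): P(X=3) = e^(-λ)×λ^k/k!
= e^(-2.6) × 2.6^3 / 3!
≈ 0.07427357821 × 17.576 / 6 ≈ 0.217572

P(X=3) ≈ 0.217572 ≈ 21.76%


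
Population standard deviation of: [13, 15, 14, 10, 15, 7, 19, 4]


Mean = 97/8
  (13-97/8)²=49/64
  (15-97/8)²=529/64
  (14-97/8)²=225/64
  (10-97/8)²=289/64
  (15-97/8)²=529/64
  (7-97/8)²=1681/64
  (19-97/8)²=3025/64
  (4-97/8)²=4225/64
Σ(x-μ)² = 1319/8
σ² = (1319/8)/8 = 1319/64

σ = √(1319/64) ≈ 4.5398


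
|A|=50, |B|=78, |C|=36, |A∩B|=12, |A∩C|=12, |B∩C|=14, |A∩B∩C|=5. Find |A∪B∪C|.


|A∪B∪C| = 50+78+36-12-12-14+5 = 131

|A∪B∪C| = 131


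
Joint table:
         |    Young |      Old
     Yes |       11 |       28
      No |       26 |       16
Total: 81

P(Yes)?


P(Yes) = (11+28)/81 = 39/81 = 13/27

P(Yes) = 13/27 ≈ 48.15%


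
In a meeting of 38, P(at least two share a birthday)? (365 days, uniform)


P(all different) = Π(365-i)/365 for i=0..37
= 0.135932
P(match) = 1 - 0.135932 = 0.864068

P ≈ 0.8641 ≈ 86.41%


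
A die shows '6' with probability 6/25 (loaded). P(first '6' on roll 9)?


Geometric: P(X=9) = (1-p)^(k-1)×p = (19/25)^8×6/25 = 101901378246/3814697265625

P(X=9) = 101901378246/3814697265625 ≈ 2.67%


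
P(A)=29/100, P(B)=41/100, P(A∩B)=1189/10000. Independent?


P(A)×P(B) = 1189/10000
P(A∩B) = 1189/10000
Equal ✓ → Independent

Yes, independent


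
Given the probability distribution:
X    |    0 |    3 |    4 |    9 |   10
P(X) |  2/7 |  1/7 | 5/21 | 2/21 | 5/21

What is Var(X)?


E[X] = 97/21
E[X²] = 769/21
Var(X) = E[X²] - (E[X])² = 769/21 - 9409/441 = 6740/441

Var(X) = 6740/441 ≈ 15.2834


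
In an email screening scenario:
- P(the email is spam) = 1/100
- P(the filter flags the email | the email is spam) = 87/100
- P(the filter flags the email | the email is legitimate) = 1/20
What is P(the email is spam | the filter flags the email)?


Using Bayes' theorem:
P(A|B) = P(B|A)·P(A) / P(B)

P(the filter flags the email) = 87/100 × 1/100 + 1/20 × 99/100
= 87/10000 + 99/2000 = 291/5000

P(the email is spam|the filter flags the email) = (87/10000) / (291/5000) = 29/194

P(the email is spam|the filter flags the email) = 29/194 ≈ 14.95%


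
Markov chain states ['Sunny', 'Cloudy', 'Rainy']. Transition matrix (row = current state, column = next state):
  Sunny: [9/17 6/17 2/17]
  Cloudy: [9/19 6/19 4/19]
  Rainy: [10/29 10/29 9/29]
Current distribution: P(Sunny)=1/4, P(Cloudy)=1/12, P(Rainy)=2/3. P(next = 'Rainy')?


P(next=Rainy) = Σᵢ P(now=i)×P(i→Rainy)
= 1/4×2/17 + 1/12×4/19 + 2/3×9/29
= 1/34 + 1/57 + 6/29 = 14267/56202

P = 14267/56202 ≈ 0.2539


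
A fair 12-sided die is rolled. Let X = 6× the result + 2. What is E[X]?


E[die] = (1+12)/2 = 13/2
E[X] = 6×13/2 + 2 = 41

E[X] = 41


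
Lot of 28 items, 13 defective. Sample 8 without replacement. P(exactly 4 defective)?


Hypergeometric: C(13,4)×C(15,4)/C(28,8)
= 715×1365/3108105 = 65/207

P(X=4) = 65/207 ≈ 31.40%


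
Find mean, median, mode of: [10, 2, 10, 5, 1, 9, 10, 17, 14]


Sorted: [1, 2, 5, 9, 10, 10, 10, 14, 17]
Mean = 78/9 = 26/3
Median = 10
Freq: {10: 3, 2: 1, 5: 1, 1: 1, 9: 1, 17: 1, 14: 1}
Mode: [10]

Mean=26/3, Median=10, Mode=10


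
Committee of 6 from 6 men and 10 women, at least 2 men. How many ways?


Count by #men:
  2M,4W: C(6,2)×C(10,4)=3150
  3M,3W: C(6,3)×C(10,3)=2400
  4M,2W: C(6,4)×C(10,2)=675
  5M,1W: C(6,5)×C(10,1)=60
  6M,0W: C(6,6)×C(10,0)=1
Total = 6286

6286


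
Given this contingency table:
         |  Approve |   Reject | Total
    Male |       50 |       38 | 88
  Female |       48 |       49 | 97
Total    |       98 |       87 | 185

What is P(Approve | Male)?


P(Approve | Male) = 50/(50+38) = 50/88 = 25/44

P(Approve|Male) = 25/44 ≈ 56.82%


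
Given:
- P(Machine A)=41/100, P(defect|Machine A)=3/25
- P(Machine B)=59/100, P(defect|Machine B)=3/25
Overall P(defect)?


P(B) = Σ P(B|Aᵢ)×P(Aᵢ)
  3/25×41/100 = 123/2500
  3/25×59/100 = 177/2500
Sum = 3/25

P(defect) = 3/25 ≈ 12.00%


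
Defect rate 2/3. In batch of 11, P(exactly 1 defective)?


Binomial: P(X=1) = C(11,1)×p^1×(1-p)^10
= 11 × 2/3 × 1/59049 = 22/177147

P(X=1) = 22/177147 ≈ 0.01%


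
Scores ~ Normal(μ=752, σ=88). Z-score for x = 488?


z = (x - μ)/σ = (488 - 752)/88 = -3.0

z = -3.0


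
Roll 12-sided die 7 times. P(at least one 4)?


P(no 4)^7 = (11/12)^7 = 19487171/35831808
P(≥1) = 1 - 19487171/35831808 = 16344637/35831808

P = 16344637/35831808 ≈ 45.61%


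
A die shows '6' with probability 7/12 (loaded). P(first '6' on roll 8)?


Geometric: P(X=8) = (1-p)^(k-1)×p = (5/12)^7×7/12 = 546875/429981696

P(X=8) = 546875/429981696 ≈ 0.13%


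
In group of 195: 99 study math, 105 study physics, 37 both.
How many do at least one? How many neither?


|A∪B| = 99+105-37 = 167
Neither = 195-167 = 28

At least one: 167; Neither: 28


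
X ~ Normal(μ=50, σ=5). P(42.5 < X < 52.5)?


z₁=(42.5-50)/5=-1.5, z₂=(52.5-50)/5=0.5
P = Φ(0.5) - Φ(-1.5) = 0.691462 - 0.066807 = 0.624655 ≈ 0.6247

P(42.5 < X < 52.5) ≈ 0.6247


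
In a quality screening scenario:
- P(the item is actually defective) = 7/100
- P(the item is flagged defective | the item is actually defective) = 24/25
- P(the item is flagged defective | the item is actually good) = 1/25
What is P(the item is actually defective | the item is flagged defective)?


Using Bayes' theorem:
P(A|B) = P(B|A)·P(A) / P(B)

P(the item is flagged defective) = 24/25 × 7/100 + 1/25 × 93/100
= 42/625 + 93/2500 = 261/2500

P(the item is actually defective|the item is flagged defective) = (42/625) / (261/2500) = 56/87

P(the item is actually defective|the item is flagged defective) = 56/87 ≈ 64.37%


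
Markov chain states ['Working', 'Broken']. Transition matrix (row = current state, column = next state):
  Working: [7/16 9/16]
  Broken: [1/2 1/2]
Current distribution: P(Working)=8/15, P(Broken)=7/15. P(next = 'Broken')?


P(next=Broken) = Σᵢ P(now=i)×P(i→Broken)
= 8/15×9/16 + 7/15×1/2
= 3/10 + 7/30 = 8/15

P = 8/15 ≈ 0.5333


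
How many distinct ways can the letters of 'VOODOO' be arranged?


Letters: 6, freq: {'V': 1, 'O': 4, 'D': 1}
6!/(1!×4!×1!) = 720/24 = 30

30


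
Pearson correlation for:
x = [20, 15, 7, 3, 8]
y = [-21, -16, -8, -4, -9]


n=5, Σx=53, Σy=-58, Σxy=-800, Σx²=747, Σy²=858
r = (5×(-800) - 53×(-58))/√((5×747 - 53²)(5×858 - (-58)²))
= -926/√(926×926) = -926/√857476 ≈ -926/926.0000 ≈ -1.0000

r ≈ -1.0000


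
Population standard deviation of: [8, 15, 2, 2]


Mean = 27/4
  (8-27/4)²=25/16
  (15-27/4)²=1089/16
  (2-27/4)²=361/16
  (2-27/4)²=361/16
Σ(x-μ)² = 459/4
σ² = (459/4)/4 = 459/16

σ = √(459/16) ≈ 5.3561


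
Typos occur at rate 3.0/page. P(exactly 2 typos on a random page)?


Poisson(λ=3.0): P(X=2) = e^(-λ)×λ^k/k!
= e^(-3.0) × 3.0^2 / 2!
≈ 0.04978706837 × 9 / 2 ≈ 0.224042

P(X=2) ≈ 0.224042 ≈ 22.40%


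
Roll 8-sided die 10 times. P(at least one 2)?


P(no 2)^10 = (7/8)^10 = 282475249/1073741824
P(≥1) = 1 - 282475249/1073741824 = 791266575/1073741824

P = 791266575/1073741824 ≈ 73.69%


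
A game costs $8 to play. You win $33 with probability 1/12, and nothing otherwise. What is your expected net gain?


E[gain] = (33-8)×1/12 + (-8)×11/12
= 25/12 - 22/3 = -21/4

Expected net gain = $-21/4 ≈ $-5.25


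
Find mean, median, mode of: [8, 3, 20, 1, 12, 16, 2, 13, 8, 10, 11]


Sorted: [1, 2, 3, 8, 8, 10, 11, 12, 13, 16, 20]
Mean = 104/11
Median = 10
Freq: {8: 2, 3: 1, 20: 1, 1: 1, 12: 1, 16: 1, 2: 1, 13: 1, 10: 1, 11: 1}
Mode: [8]

Mean=104/11, Median=10, Mode=8


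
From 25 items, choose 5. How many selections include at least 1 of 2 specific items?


Complement: C(25,5) - C(23,5) = 53130 - 33649 = 19481

19481


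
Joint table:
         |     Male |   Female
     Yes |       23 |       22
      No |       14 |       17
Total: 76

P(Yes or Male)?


P(Yes∨Male) = P(Yes) + P(Male) - P(Yes∧Male)
= (45 + 37 - 23)/76 = 59/76

P = 59/76 ≈ 77.63%


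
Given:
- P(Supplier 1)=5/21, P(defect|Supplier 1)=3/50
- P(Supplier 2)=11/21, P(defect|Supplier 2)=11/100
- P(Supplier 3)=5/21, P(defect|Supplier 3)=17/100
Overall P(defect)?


P(B) = Σ P(B|Aᵢ)×P(Aᵢ)
  3/50×5/21 = 1/70
  11/100×11/21 = 121/2100
  17/100×5/21 = 17/420
Sum = 59/525

P(defect) = 59/525 ≈ 11.24%


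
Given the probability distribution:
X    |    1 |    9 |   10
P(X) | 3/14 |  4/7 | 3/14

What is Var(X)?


E[X] = 15/2
E[X²] = 951/14
Var(X) = E[X²] - (E[X])² = 951/14 - 225/4 = 327/28

Var(X) = 327/28 ≈ 11.6786


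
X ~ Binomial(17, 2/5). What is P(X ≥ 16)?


P(X ≥ 16) = Σ P(X=i) for i=16..17
P(X=16) = 3342336/762939453125
P(X=17) = 131072/762939453125
Sum = 3473408/762939453125

P(X ≥ 16) = 3473408/762939453125 ≈ 0.00%


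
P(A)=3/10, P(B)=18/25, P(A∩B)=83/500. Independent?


P(A)×P(B) = 27/125
P(A∩B) = 83/500
Not equal → NOT independent

No, not independent


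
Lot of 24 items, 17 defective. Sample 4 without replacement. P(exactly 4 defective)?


Hypergeometric: C(17,4)×C(7,0)/C(24,4)
= 2380×1/10626 = 170/759

P(X=4) = 170/759 ≈ 22.40%


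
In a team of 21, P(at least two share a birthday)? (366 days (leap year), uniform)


P(all different) = Π(366-i)/366 for i=0..20
= 0.557221
P(match) = 1 - 0.557221 = 0.442779

P ≈ 0.4428 ≈ 44.28%


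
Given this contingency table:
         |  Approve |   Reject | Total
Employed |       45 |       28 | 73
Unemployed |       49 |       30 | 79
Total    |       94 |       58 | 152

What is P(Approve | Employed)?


P(Approve | Employed) = 45/(45+28) = 45/73

P(Approve|Employed) = 45/73 ≈ 61.64%


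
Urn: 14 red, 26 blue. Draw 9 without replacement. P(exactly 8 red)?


Hypergeometric: C(14,8)×C(26,1)/C(40,9)
= 3003×26/273438880 = 273/956080

P(X=8) = 273/956080 ≈ 0.03%


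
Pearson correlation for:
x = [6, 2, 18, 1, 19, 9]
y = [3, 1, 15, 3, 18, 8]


n=6, Σx=55, Σy=48, Σxy=707, Σx²=807, Σy²=632
r = (6×707 - 55×48)/√((6×807 - 55²)(6×632 - 48²))
= 1602/√(1817×1488) = 1602/√2703696 ≈ 1602/1644.2919 ≈ 0.9743

r ≈ 0.9743


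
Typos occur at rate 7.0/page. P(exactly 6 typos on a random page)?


Poisson(λ=7.0): P(X=6) = e^(-λ)×λ^k/k!
= e^(-7.0) × 7.0^6 / 6!
≈ 0.0009118819656 × 117649 / 720 ≈ 0.149003

P(X=6) ≈ 0.149003 ≈ 14.90%


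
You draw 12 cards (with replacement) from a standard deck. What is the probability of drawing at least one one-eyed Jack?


P(not a one-eyed Jack) = 50/52 = 25/26
P(none in 12 draws) = (25/26)^12 = 59604644775390625/95428956661682176
P(≥1 one-eyed Jack) = 1 - 59604644775390625/95428956661682176 = 35824311886291551/95428956661682176

P = 35824311886291551/95428956661682176 ≈ 37.54%


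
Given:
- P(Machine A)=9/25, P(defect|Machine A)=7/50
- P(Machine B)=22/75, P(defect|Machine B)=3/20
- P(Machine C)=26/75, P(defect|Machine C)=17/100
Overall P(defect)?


P(B) = Σ P(B|Aᵢ)×P(Aᵢ)
  7/50×9/25 = 63/1250
  3/20×22/75 = 11/250
  17/100×26/75 = 221/3750
Sum = 23/150

P(defect) = 23/150 ≈ 15.33%


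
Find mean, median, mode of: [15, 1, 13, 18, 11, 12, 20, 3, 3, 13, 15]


Sorted: [1, 3, 3, 11, 12, 13, 13, 15, 15, 18, 20]
Mean = 124/11
Median = 13
Freq: {15: 2, 1: 1, 13: 2, 18: 1, 11: 1, 12: 1, 20: 1, 3: 2}
Mode: [3, 13, 15]

Mean=124/11, Median=13, Mode=[3, 13, 15]


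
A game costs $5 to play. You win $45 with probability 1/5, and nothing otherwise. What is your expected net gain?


E[gain] = (45-5)×1/5 + (-5)×4/5
= 8 - 4 = 4

Expected net gain = $4 ≈ $4.00


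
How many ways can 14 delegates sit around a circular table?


Circular arrangements of 14 distinct objects: fix one position to break rotational symmetry.
(n-1)! = 13! = 6227020800

6227020800


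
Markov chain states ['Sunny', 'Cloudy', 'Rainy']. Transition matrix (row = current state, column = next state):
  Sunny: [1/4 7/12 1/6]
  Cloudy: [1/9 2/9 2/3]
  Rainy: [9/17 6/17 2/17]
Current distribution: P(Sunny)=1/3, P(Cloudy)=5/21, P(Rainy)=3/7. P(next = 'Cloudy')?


P(next=Cloudy) = Σᵢ P(now=i)×P(i→Cloudy)
= 1/3×7/12 + 5/21×2/9 + 3/7×6/17
= 7/36 + 10/189 + 18/119 = 5123/12852

P = 5123/12852 ≈ 0.3986


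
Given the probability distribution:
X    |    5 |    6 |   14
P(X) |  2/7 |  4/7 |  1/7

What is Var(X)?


E[X] = 48/7
E[X²] = 390/7
Var(X) = E[X²] - (E[X])² = 390/7 - 2304/49 = 426/49

Var(X) = 426/49 ≈ 8.6939


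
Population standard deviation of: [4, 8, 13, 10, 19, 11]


Mean = 65/6
  (4-65/6)²=1681/36
  (8-65/6)²=289/36
  (13-65/6)²=169/36
  (10-65/6)²=25/36
  (19-65/6)²=2401/36
  (11-65/6)²=1/36
Σ(x-μ)² = 761/6
σ² = (761/6)/6 = 761/36

σ = √(761/36) ≈ 4.5977


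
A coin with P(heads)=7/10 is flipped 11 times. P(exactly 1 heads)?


Binomial: P(X=1) = C(11,1)×p^1×(1-p)^10
= 11 × 7/10 × 59049/10000000000 = 4546773/100000000000

P(X=1) = 4546773/100000000000 ≈ 0.00%


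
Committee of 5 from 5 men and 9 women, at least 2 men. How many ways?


Count by #men:
  2M,3W: C(5,2)×C(9,3)=840
  3M,2W: C(5,3)×C(9,2)=360
  4M,1W: C(5,4)×C(9,1)=45
  5M,0W: C(5,5)×C(9,0)=1
Total = 1246

1246


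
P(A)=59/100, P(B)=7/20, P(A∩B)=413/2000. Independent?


P(A)×P(B) = 413/2000
P(A∩B) = 413/2000
Equal ✓ → Independent

Yes, independent


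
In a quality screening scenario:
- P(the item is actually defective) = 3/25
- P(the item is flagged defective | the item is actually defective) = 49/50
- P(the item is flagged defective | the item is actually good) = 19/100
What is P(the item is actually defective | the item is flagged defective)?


Using Bayes' theorem:
P(A|B) = P(B|A)·P(A) / P(B)

P(the item is flagged defective) = 49/50 × 3/25 + 19/100 × 22/25
= 147/1250 + 209/1250 = 178/625

P(the item is actually defective|the item is flagged defective) = (147/1250) / (178/625) = 147/356

P(the item is actually defective|the item is flagged defective) = 147/356 ≈ 41.29%


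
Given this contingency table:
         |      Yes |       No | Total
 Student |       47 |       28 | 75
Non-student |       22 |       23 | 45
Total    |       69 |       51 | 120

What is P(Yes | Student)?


P(Yes | Student) = 47/(47+28) = 47/75

P(Yes|Student) = 47/75 ≈ 62.67%


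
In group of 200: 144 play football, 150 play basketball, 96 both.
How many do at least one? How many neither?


|A∪B| = 144+150-96 = 198
Neither = 200-198 = 2

At least one: 198; Neither: 2


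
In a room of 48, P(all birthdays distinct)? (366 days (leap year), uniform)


P(all different) = Π(366-i)/366 for i=0..47
= (366/366)×(365/366)×...×(319/366)
= 0.039768

P ≈ 0.0398 ≈ 3.98%


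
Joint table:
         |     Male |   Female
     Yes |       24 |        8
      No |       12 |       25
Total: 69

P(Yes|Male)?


P(Yes|Male) = 24/(24+12) = 24/36 = 2/3

P = 2/3 ≈ 66.67%


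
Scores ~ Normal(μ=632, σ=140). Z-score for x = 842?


z = (x - μ)/σ = (842 - 632)/140 = 1.5

z = 1.5


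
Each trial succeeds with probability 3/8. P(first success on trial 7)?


Geometric: P(X=7) = (1-p)^(k-1)×p = (5/8)^6×3/8 = 46875/2097152

P(X=7) = 46875/2097152 ≈ 2.24%


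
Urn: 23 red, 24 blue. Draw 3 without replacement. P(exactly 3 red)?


Hypergeometric: C(23,3)×C(24,0)/C(47,3)
= 1771×1/16215 = 77/705

P(X=3) = 77/705 ≈ 10.92%


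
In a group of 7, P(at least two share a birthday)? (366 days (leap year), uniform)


P(all different) = Π(366-i)/366 for i=0..6
= 0.943914
P(match) = 1 - 0.943914 = 0.056086

P ≈ 0.0561 ≈ 5.61%


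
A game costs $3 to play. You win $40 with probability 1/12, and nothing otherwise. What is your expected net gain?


E[gain] = (40-3)×1/12 + (-3)×11/12
= 37/12 - 11/4 = 1/3

Expected net gain = $1/3 ≈ $0.33


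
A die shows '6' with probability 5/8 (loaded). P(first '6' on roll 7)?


Geometric: P(X=7) = (1-p)^(k-1)×p = (3/8)^6×5/8 = 3645/2097152

P(X=7) = 3645/2097152 ≈ 0.17%


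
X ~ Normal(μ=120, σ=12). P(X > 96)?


z = (96-120)/12 = -2.0
P(X > 96) = 1 - P(Z ≤ -2.0) = 1 - 0.0228 = 0.9772

P(X > 96) ≈ 0.9772


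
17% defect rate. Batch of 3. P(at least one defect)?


P(all good) = (83/100)^3 = 571787/1000000
P(≥1 defect) = 428213/1000000

P = 428213/1000000 ≈ 42.82%


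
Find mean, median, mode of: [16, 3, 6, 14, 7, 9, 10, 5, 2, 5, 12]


Sorted: [2, 3, 5, 5, 6, 7, 9, 10, 12, 14, 16]
Mean = 89/11
Median = 7
Freq: {16: 1, 3: 1, 6: 1, 14: 1, 7: 1, 9: 1, 10: 1, 5: 2, 2: 1, 12: 1}
Mode: [5]

Mean=89/11, Median=7, Mode=5


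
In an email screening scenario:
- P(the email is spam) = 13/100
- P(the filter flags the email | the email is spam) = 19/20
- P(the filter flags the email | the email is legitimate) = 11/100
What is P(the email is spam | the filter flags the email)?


Using Bayes' theorem:
P(A|B) = P(B|A)·P(A) / P(B)

P(the filter flags the email) = 19/20 × 13/100 + 11/100 × 87/100
= 247/2000 + 957/10000 = 137/625

P(the email is spam|the filter flags the email) = (247/2000) / (137/625) = 1235/2192

P(the email is spam|the filter flags the email) = 1235/2192 ≈ 56.34%


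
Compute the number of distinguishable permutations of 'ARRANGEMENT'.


Letters: 11, freq: {'A': 2, 'R': 2, 'N': 2, 'G': 1, 'E': 2, 'M': 1, 'T': 1}
11!/(2!×2!×2!×1!×2!×1!×1!) = 39916800/16 = 2494800

2494800


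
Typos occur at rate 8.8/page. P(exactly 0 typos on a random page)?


Poisson(λ=8.8): P(X=0) = e^(-λ)×λ^k/k!
= e^(-8.8) × 8.8^0 / 0!
≈ 0.0001507330751 × 1 / 1 ≈ 0.000151

P(X=0) ≈ 0.000151 ≈ 0.02%


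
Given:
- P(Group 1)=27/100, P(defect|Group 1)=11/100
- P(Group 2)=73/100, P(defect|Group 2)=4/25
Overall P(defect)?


P(B) = Σ P(B|Aᵢ)×P(Aᵢ)
  11/100×27/100 = 297/10000
  4/25×73/100 = 73/625
Sum = 293/2000

P(defect) = 293/2000 ≈ 14.65%


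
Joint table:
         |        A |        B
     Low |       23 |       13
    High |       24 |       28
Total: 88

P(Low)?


P(Low) = (23+13)/88 = 36/88 = 9/22

P(Low) = 9/22 ≈ 40.91%


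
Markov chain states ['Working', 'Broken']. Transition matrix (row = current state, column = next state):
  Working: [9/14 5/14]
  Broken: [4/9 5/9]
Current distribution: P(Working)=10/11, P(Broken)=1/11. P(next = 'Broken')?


P(next=Broken) = Σᵢ P(now=i)×P(i→Broken)
= 10/11×5/14 + 1/11×5/9
= 25/77 + 5/99 = 260/693

P = 260/693 ≈ 0.3752


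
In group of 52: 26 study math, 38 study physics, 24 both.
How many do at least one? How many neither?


|A∪B| = 26+38-24 = 40
Neither = 52-40 = 12

At least one: 40; Neither: 12


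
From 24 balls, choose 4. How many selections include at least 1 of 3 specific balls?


Complement: C(24,4) - C(21,4) = 10626 - 5985 = 4641

4641


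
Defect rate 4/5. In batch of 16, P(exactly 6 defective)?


Binomial: P(X=6) = C(16,6)×p^6×(1-p)^10
= 8008 × 4096/15625 × 1/9765625 = 32800768/152587890625

P(X=6) = 32800768/152587890625 ≈ 0.02%


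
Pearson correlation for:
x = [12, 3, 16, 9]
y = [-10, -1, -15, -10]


n=4, Σx=40, Σy=-36, Σxy=-453, Σx²=490, Σy²=426
r = (4×(-453) - 40×(-36))/√((4×490 - 40²)(4×426 - (-36)²))
= -372/√(360×408) = -372/√146880 ≈ -372/383.2493 ≈ -0.9706

r ≈ -0.9706


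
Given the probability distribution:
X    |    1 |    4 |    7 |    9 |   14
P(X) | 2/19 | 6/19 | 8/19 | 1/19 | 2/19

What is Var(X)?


E[X] = 119/19
E[X²] = 963/19
Var(X) = E[X²] - (E[X])² = 963/19 - 14161/361 = 4136/361

Var(X) = 4136/361 ≈ 11.4571


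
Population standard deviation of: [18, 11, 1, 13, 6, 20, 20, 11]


Mean = 100/8 = 25/2
  (18-25/2)²=121/4
  (11-25/2)²=9/4
  (1-25/2)²=529/4
  (13-25/2)²=1/4
  (6-25/2)²=169/4
  (20-25/2)²=225/4
  (20-25/2)²=225/4
  (11-25/2)²=9/4
Σ(x-μ)² = 322
σ² = 322/8 = 161/4

σ = √(161/4) ≈ 6.3443


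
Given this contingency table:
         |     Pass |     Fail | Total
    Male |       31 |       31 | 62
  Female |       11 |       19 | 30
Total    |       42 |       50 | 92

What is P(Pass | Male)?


P(Pass | Male) = 31/(31+31) = 31/62 = 1/2

P(Pass|Male) = 1/2 ≈ 50.00%


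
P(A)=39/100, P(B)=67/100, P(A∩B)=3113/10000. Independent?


P(A)×P(B) = 2613/10000
P(A∩B) = 3113/10000
Not equal → NOT independent

No, not independent


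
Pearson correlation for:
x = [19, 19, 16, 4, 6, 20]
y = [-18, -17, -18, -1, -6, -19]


n=6, Σx=84, Σy=-79, Σxy=-1373, Σx²=1430, Σy²=1335
r = (6×(-1373) - 84×(-79))/√((6×1430 - 84²)(6×1335 - (-79)²))
= -1602/√(1524×1769) = -1602/√2695956 ≈ -1602/1641.9367 ≈ -0.9757

r ≈ -0.9757


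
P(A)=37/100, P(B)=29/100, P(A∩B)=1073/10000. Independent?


P(A)×P(B) = 1073/10000
P(A∩B) = 1073/10000
Equal ✓ → Independent

Yes, independent


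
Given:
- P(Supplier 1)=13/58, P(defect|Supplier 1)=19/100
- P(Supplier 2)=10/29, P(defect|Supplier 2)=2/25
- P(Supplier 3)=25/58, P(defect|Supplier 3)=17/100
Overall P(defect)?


P(B) = Σ P(B|Aᵢ)×P(Aᵢ)
  19/100×13/58 = 247/5800
  2/25×10/29 = 4/145
  17/100×25/58 = 17/232
Sum = 104/725

P(defect) = 104/725 ≈ 14.34%


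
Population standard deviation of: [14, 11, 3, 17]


Mean = 45/4
  (14-45/4)²=121/16
  (11-45/4)²=1/16
  (3-45/4)²=1089/16
  (17-45/4)²=529/16
Σ(x-μ)² = 435/4
σ² = (435/4)/4 = 435/16

σ = √(435/16) ≈ 5.2142


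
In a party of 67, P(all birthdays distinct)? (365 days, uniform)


P(all different) = Π(365-i)/365 for i=0..66
= (365/365)×(364/365)×...×(299/365)
= 0.001560

P ≈ 0.0016 ≈ 0.16%


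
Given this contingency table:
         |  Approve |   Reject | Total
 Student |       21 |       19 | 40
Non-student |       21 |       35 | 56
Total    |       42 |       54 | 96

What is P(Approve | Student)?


P(Approve | Student) = 21/(21+19) = 21/40

P(Approve|Student) = 21/40 ≈ 52.50%


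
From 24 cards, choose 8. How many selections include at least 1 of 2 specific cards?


Complement: C(24,8) - C(22,8) = 735471 - 319770 = 415701

415701


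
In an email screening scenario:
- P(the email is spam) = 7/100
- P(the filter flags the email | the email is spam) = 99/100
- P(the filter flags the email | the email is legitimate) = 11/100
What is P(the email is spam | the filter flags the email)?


Using Bayes' theorem:
P(A|B) = P(B|A)·P(A) / P(B)

P(the filter flags the email) = 99/100 × 7/100 + 11/100 × 93/100
= 693/10000 + 1023/10000 = 429/2500

P(the email is spam|the filter flags the email) = (693/10000) / (429/2500) = 21/52

P(the email is spam|the filter flags the email) = 21/52 ≈ 40.38%


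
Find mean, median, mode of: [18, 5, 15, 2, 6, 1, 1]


Sorted: [1, 1, 2, 5, 6, 15, 18]
Mean = 48/7
Median = 5
Freq: {18: 1, 5: 1, 15: 1, 2: 1, 6: 1, 1: 2}
Mode: [1]

Mean=48/7, Median=5, Mode=1


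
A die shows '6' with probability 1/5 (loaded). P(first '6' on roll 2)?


Geometric: P(X=2) = (1-p)^(k-1)×p = (4/5)^1×1/5 = 4/25

P(X=2) = 4/25 ≈ 16.00%


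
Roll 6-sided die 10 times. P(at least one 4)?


P(no 4)^10 = (5/6)^10 = 9765625/60466176
P(≥1) = 1 - 9765625/60466176 = 50700551/60466176

P = 50700551/60466176 ≈ 83.85%


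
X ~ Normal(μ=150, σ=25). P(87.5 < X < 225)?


z₁=(87.5-150)/25=-2.5, z₂=(225-150)/25=3.0
P = Φ(3.0) - Φ(-2.5) = 0.998650 - 0.006210 = 0.992440 ≈ 0.9924

P(87.5 < X < 225) ≈ 0.9924


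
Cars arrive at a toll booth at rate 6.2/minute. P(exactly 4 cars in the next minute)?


Poisson(λ=6.2): P(X=4) = e^(-λ)×λ^k/k!
= e^(-6.2) × 6.2^4 / 4!
≈ 0.002029430636 × 1477.6336 / 24 ≈ 0.124948

P(X=4) ≈ 0.124948 ≈ 12.49%


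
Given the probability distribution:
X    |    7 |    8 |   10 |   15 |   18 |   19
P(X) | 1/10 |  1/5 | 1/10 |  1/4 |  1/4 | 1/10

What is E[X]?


E[X] = Σ x·P(X=x)
= (7)×(1/10) + (8)×(1/5) + (10)×(1/10) + (15)×(1/4) + (18)×(1/4) + (19)×(1/10)
= 269/20

E[X] = 269/20


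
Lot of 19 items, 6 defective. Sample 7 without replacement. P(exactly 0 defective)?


Hypergeometric: C(6,0)×C(13,7)/C(19,7)
= 1×1716/50388 = 11/323

P(X=0) = 11/323 ≈ 3.41%


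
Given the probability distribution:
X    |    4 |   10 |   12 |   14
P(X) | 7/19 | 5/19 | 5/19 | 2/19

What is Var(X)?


E[X] = 166/19
E[X²] = 1724/19
Var(X) = E[X²] - (E[X])² = 1724/19 - 27556/361 = 5200/361

Var(X) = 5200/361 ≈ 14.4044


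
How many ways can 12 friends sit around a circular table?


Circular arrangements of 12 distinct objects: fix one position to break rotational symmetry.
(n-1)! = 11! = 39916800

39916800


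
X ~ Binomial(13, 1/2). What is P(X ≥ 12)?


P(X ≥ 12) = Σ P(X=i) for i=12..13
P(X=12) = 13/8192
P(X=13) = 1/8192
Sum = 7/4096

P(X ≥ 12) = 7/4096 ≈ 0.17%


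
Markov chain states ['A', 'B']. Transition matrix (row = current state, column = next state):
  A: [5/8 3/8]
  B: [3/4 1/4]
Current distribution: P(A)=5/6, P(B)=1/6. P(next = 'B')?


P(next=B) = Σᵢ P(now=i)×P(i→B)
= 5/6×3/8 + 1/6×1/4
= 5/16 + 1/24 = 17/48

P = 17/48 ≈ 0.3542


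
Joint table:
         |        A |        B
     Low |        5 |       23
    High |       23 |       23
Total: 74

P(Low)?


P(Low) = (5+23)/74 = 28/74 = 14/37

P(Low) = 14/37 ≈ 37.84%


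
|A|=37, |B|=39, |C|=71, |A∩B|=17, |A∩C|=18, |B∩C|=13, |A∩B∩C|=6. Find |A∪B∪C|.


|A∪B∪C| = 37+39+71-17-18-13+6 = 105

|A∪B∪C| = 105


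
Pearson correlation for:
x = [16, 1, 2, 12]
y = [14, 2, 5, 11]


n=4, Σx=31, Σy=32, Σxy=368, Σx²=405, Σy²=346
r = (4×368 - 31×32)/√((4×405 - 31²)(4×346 - 32²))
= 480/√(659×360) = 480/√237240 ≈ 480/487.0729 ≈ 0.9855

r ≈ 0.9855


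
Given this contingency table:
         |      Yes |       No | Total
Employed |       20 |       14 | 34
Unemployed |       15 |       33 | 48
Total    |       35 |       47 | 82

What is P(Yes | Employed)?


P(Yes | Employed) = 20/(20+14) = 20/34 = 10/17

P(Yes|Employed) = 10/17 ≈ 58.82%


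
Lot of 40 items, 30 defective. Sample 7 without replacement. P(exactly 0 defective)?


Hypergeometric: C(30,0)×C(10,7)/C(40,7)
= 1×120/18643560 = 1/155363

P(X=0) = 1/155363 ≈ 0.00%


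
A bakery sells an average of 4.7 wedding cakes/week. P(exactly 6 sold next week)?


Poisson(λ=4.7): P(X=6) = e^(-λ)×λ^k/k!
= e^(-4.7) × 4.7^6 / 6!
≈ 0.009095277102 × 10779.215329 / 720 ≈ 0.136167

P(X=6) ≈ 0.136167 ≈ 13.62%


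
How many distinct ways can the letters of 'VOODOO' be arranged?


Letters: 6, freq: {'V': 1, 'O': 4, 'D': 1}
6!/(1!×4!×1!) = 720/24 = 30

30


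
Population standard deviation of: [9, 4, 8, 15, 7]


Mean = 43/5
  (9-43/5)²=4/25
  (4-43/5)²=529/25
  (8-43/5)²=9/25
  (15-43/5)²=1024/25
  (7-43/5)²=64/25
Σ(x-μ)² = 326/5
σ² = (326/5)/5 = 326/25

σ = √(326/25) ≈ 3.6111


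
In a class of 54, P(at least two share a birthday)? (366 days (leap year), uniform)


P(all different) = Π(366-i)/366 for i=0..53
= 0.016316
P(match) = 1 - 0.016316 = 0.983684

P ≈ 0.9837 ≈ 98.37%


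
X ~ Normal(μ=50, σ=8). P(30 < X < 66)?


z₁=(30-50)/8=-2.5, z₂=(66-50)/8=2.0
P = Φ(2.0) - Φ(-2.5) = 0.977250 - 0.006210 = 0.971040 ≈ 0.9710

P(30 < X < 66) ≈ 0.9710


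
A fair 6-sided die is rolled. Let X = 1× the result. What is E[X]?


E[die] = (1+6)/2 = 7/2
E[X] = 1 × 7/2 = 7/2

E[X] = 7/2


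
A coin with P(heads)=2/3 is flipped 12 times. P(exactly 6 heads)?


Binomial: P(X=6) = C(12,6)×p^6×(1-p)^6
= 924 × 64/729 × 1/729 = 19712/177147

P(X=6) = 19712/177147 ≈ 11.13%


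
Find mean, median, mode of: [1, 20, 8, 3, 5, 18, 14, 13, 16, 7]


Sorted: [1, 3, 5, 7, 8, 13, 14, 16, 18, 20]
Mean = 105/10 = 21/2
Median = 21/2
Freq: {1: 1, 20: 1, 8: 1, 3: 1, 5: 1, 18: 1, 14: 1, 13: 1, 16: 1, 7: 1}
Mode: No mode

Mean=21/2, Median=21/2, Mode=No mode


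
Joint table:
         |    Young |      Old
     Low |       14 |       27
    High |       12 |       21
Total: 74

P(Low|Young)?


P(Low|Young) = 14/(14+12) = 14/26 = 7/13

P = 7/13 ≈ 53.85%


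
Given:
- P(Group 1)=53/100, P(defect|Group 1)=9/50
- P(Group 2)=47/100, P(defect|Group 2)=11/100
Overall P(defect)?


P(B) = Σ P(B|Aᵢ)×P(Aᵢ)
  9/50×53/100 = 477/5000
  11/100×47/100 = 517/10000
Sum = 1471/10000

P(defect) = 1471/10000 ≈ 14.71%


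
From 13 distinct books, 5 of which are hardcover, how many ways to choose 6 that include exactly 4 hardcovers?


Choose 4 of the 5 hardcovers and 2 of the other 8 books:
C(5,4)×C(8,2) = 5×28 = 140

140


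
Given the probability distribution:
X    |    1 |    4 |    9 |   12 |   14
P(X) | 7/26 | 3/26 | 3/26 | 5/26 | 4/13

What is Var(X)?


E[X] = 109/13
E[X²] = 1293/13
Var(X) = E[X²] - (E[X])² = 1293/13 - 11881/169 = 4928/169

Var(X) = 4928/169 ≈ 29.1598


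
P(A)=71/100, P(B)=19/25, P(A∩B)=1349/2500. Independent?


P(A)×P(B) = 1349/2500
P(A∩B) = 1349/2500
Equal ✓ → Independent

Yes, independent


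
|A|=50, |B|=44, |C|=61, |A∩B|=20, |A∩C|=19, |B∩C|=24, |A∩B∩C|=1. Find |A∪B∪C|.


|A∪B∪C| = 50+44+61-20-19-24+1 = 93

|A∪B∪C| = 93


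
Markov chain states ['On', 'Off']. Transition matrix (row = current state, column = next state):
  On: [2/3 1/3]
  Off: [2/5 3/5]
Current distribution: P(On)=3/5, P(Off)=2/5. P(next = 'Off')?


P(next=Off) = Σᵢ P(now=i)×P(i→Off)
= 3/5×1/3 + 2/5×3/5
= 1/5 + 6/25 = 11/25

P = 11/25 ≈ 0.4400


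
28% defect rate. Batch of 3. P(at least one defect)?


P(all good) = (18/25)^3 = 5832/15625
P(≥1 defect) = 9793/15625

P = 9793/15625 ≈ 62.68%


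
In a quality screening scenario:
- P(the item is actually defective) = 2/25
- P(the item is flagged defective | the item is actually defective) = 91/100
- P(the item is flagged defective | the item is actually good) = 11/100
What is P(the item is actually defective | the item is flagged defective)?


Using Bayes' theorem:
P(A|B) = P(B|A)·P(A) / P(B)

P(the item is flagged defective) = 91/100 × 2/25 + 11/100 × 23/25
= 91/1250 + 253/2500 = 87/500

P(the item is actually defective|the item is flagged defective) = (91/1250) / (87/500) = 182/435

P(the item is actually defective|the item is flagged defective) = 182/435 ≈ 41.84%


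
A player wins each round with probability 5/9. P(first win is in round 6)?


Geometric: P(X=6) = (1-p)^(k-1)×p = (4/9)^5×5/9 = 5120/531441

P(X=6) = 5120/531441 ≈ 0.96%


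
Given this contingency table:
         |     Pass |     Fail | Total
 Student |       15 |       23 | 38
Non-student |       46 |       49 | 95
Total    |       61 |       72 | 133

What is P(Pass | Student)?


P(Pass | Student) = 15/(15+23) = 15/38

P(Pass|Student) = 15/38 ≈ 39.47%


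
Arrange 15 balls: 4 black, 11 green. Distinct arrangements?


15!/(4!×11!) = 1365

1365


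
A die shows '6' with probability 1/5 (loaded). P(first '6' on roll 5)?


Geometric: P(X=5) = (1-p)^(k-1)×p = (4/5)^4×1/5 = 256/3125

P(X=5) = 256/3125 ≈ 8.19%


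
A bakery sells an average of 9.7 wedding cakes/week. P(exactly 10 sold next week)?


Poisson(λ=9.7): P(X=10) = e^(-λ)×λ^k/k!
= e^(-9.7) × 9.7^10 / 10!
≈ 6.128349505e-05 × 7374241268.95 / 3628800 ≈ 0.124537

P(X=10) ≈ 0.124537 ≈ 12.45%


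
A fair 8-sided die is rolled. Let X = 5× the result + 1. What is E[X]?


E[die] = (1+8)/2 = 9/2
E[X] = 5×9/2 + 1 = 47/2

E[X] = 47/2


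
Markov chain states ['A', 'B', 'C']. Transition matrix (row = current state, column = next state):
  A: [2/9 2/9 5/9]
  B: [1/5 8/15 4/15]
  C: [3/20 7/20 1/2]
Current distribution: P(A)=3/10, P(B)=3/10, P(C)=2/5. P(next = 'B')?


P(next=B) = Σᵢ P(now=i)×P(i→B)
= 3/10×2/9 + 3/10×8/15 + 2/5×7/20
= 1/15 + 4/25 + 7/50 = 11/30

P = 11/30 ≈ 0.3667


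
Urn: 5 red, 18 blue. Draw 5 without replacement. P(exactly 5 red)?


Hypergeometric: C(5,5)×C(18,0)/C(23,5)
= 1×1/33649 = 1/33649

P(X=5) = 1/33649 ≈ 0.00%


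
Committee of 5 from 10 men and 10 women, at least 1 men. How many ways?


Count by #men:
  1M,4W: C(10,1)×C(10,4)=2100
  2M,3W: C(10,2)×C(10,3)=5400
  3M,2W: C(10,3)×C(10,2)=5400
  4M,1W: C(10,4)×C(10,1)=2100
  5M,0W: C(10,5)×C(10,0)=252
Total = 15252

15252


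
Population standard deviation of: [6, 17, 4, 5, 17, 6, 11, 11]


Mean = 77/8
  (6-77/8)²=841/64
  (17-77/8)²=3481/64
  (4-77/8)²=2025/64
  (5-77/8)²=1369/64
  (17-77/8)²=3481/64
  (6-77/8)²=841/64
  (11-77/8)²=121/64
  (11-77/8)²=121/64
Σ(x-μ)² = 1535/8
σ² = (1535/8)/8 = 1535/64

σ = √(1535/64) ≈ 4.8974


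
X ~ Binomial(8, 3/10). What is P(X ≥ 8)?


P(X ≥ 8) = Σ P(X=i) for i=8..8
P(X=8) = 6561/100000000
Sum = 6561/100000000

P(X ≥ 8) = 6561/100000000 ≈ 0.01%


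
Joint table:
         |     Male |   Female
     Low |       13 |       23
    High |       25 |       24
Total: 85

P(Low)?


P(Low) = (13+23)/85 = 36/85

P(Low) = 36/85 ≈ 42.35%


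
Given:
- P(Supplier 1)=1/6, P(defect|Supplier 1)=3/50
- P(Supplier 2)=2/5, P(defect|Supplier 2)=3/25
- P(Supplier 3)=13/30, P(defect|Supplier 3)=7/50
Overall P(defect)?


P(B) = Σ P(B|Aᵢ)×P(Aᵢ)
  3/50×1/6 = 1/100
  3/25×2/5 = 6/125
  7/50×13/30 = 91/1500
Sum = 89/750

P(defect) = 89/750 ≈ 11.87%


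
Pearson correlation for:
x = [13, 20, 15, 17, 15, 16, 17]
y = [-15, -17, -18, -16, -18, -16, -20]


n=7, Σx=113, Σy=-120, Σxy=-1943, Σx²=1853, Σy²=2074
r = (7×(-1943) - 113×(-120))/√((7×1853 - 113²)(7×2074 - (-120)²))
= -41/√(202×118) = -41/√23836 ≈ -41/154.3891 ≈ -0.2656

r ≈ -0.2656


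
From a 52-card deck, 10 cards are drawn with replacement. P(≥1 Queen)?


P(not a Queen) = 48/52 = 12/13
P(none in 10 draws) = (12/13)^10 = 61917364224/137858491849
P(≥1 Queen) = 1 - 61917364224/137858491849 = 75941127625/137858491849

P = 75941127625/137858491849 ≈ 55.09%


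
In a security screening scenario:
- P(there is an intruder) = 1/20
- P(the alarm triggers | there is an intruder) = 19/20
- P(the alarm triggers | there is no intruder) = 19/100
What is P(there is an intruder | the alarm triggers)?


Using Bayes' theorem:
P(A|B) = P(B|A)·P(A) / P(B)

P(the alarm triggers) = 19/20 × 1/20 + 19/100 × 19/20
= 19/400 + 361/2000 = 57/250

P(there is an intruder|the alarm triggers) = (19/400) / (57/250) = 5/24

P(there is an intruder|the alarm triggers) = 5/24 ≈ 20.83%


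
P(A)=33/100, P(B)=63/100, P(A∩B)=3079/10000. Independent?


P(A)×P(B) = 2079/10000
P(A∩B) = 3079/10000
Not equal → NOT independent

No, not independent


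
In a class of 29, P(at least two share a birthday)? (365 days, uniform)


P(all different) = Π(365-i)/365 for i=0..28
= 0.319031
P(match) = 1 - 0.319031 = 0.680969

P ≈ 0.6810 ≈ 68.10%


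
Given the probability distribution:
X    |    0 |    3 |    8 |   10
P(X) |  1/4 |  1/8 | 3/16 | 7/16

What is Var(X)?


E[X] = 25/4
E[X²] = 455/8
Var(X) = E[X²] - (E[X])² = 455/8 - 625/16 = 285/16

Var(X) = 285/16 ≈ 17.8125


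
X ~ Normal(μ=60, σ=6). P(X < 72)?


z = (72-60)/6 = 2.0
P(Z < 2.0) = 0.9772

P(X < 72) ≈ 0.9772


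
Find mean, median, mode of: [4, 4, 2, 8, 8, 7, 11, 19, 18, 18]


Sorted: [2, 4, 4, 7, 8, 8, 11, 18, 18, 19]
Mean = 99/10
Median = 8
Freq: {4: 2, 2: 1, 8: 2, 7: 1, 11: 1, 19: 1, 18: 2}
Mode: [4, 8, 18]

Mean=99/10, Median=8, Mode=[4, 8, 18]


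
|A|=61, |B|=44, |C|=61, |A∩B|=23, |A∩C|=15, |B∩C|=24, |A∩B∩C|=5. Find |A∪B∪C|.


|A∪B∪C| = 61+44+61-23-15-24+5 = 109

|A∪B∪C| = 109


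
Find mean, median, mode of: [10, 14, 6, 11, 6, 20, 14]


Sorted: [6, 6, 10, 11, 14, 14, 20]
Mean = 81/7
Median = 11
Freq: {10: 1, 14: 2, 6: 2, 11: 1, 20: 1}
Mode: [6, 14]

Mean=81/7, Median=11, Mode=[6, 14]


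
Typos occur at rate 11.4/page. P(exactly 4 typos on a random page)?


Poisson(λ=11.4): P(X=4) = e^(-λ)×λ^k/k!
= e^(-11.4) × 11.4^4 / 4!
≈ 1.119548484e-05 × 16889.6016 / 24 ≈ 0.007879

P(X=4) ≈ 0.007879 ≈ 0.79%
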